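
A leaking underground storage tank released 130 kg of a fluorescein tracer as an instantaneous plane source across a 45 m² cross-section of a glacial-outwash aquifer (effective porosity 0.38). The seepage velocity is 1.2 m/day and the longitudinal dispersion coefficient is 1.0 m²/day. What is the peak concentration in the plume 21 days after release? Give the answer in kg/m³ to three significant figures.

The peak of an instantaneous 1D plume sits at x = vt; there the Gaussian factor is 1 and C_max = M/(n_e·A·√(4πDt)), where n_e·A is the pore area the mass is dissolved in.
√(4πDt) = √(4π × 1.0 × 21) = 16.24 m, so C_max = 130/(0.38 × 45 × 16.24) = 0.468 kg/m³.

0.468 kg/m³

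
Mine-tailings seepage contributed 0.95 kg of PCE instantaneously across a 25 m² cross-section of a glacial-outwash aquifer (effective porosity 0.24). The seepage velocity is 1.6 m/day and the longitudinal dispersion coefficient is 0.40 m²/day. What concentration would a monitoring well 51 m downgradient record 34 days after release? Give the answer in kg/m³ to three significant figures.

For an instantaneous plane source, C(x,t) = M/(n_e·A·√(4πDt)) · exp(−(x−vt)²/(4Dt)), with n_e·A the pore (flow) area.
Plume center vt = 1.6 × 34 = 54.4 m, so the well at 51 m is 3.4 m upgradient of the peak.
√(4πDt) = 13.07 m, giving peak height M/(n_e·A·√(4πDt)) = 0.95/(0.24 × 25 × 13.07) = 0.01211 kg/m³.
(x−vt)²/(4Dt) = (-3.4)²/(4 × 0.40 × 34) = 0.2125; exp(−0.2125) = 0.8086.
C = 0.01211 × 0.8086 = 0.00979 kg/m³.

0.00979 kg/m³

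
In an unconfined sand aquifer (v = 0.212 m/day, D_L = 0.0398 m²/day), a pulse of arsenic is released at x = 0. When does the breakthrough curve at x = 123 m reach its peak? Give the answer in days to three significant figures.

For the 1D instantaneous-source solution, setting ∂C/∂t = 0 at fixed x gives v²t² + 2Dt − x² = 0, so t = (√(D² + v²x²) − D)/v².
√(D² + v²x²) = √(0.0398² + 0.212² × 123²) = 26.08; v² = 0.044944.
t = (26.08 − 0.0398)/0.044944 = 579 days (vs. the pure-advection estimate x/v = 580 d).

579 days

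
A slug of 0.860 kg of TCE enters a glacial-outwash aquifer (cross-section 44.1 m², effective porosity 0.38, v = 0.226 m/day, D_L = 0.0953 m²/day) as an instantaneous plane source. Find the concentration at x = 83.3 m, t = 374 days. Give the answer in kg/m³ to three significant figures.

For an instantaneous plane source, C(x,t) = M/(n_e·A·√(4πDt)) · exp(−(x−vt)²/(4Dt)), with n_e·A the pore (flow) area.
Plume center vt = 0.226 × 374 = 84.524 m, so the well at 83.3 m is 1.224 m upgradient of the peak.
√(4πDt) = 21.16 m, giving peak height M/(n_e·A·√(4πDt)) = 0.860/(0.38 × 44.1 × 21.16) = 0.002425 kg/m³.
(x−vt)²/(4Dt) = (-1.224)²/(4 × 0.0953 × 374) = 0.01051; exp(−0.01051) = 0.9895.
C = 0.002425 × 0.9895 = 0.00240 kg/m³.

0.00240 kg/m³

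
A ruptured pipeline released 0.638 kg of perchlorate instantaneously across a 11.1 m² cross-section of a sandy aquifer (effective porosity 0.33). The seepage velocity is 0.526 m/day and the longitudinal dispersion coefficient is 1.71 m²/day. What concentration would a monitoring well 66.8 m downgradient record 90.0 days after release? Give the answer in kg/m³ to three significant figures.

0.00214 kg/m³

For an instantaneous plane source, C(x,t) = M/(n_e·A·√(4πDt)) · exp(−(x−vt)²/(4Dt)), with n_e·A the pore (flow) area.
Plume center vt = 0.526 × 90.0 = 47.34 m, so the well at 66.8 m is 19.46 m downgradient of the peak.
√(4πDt) = 43.98 m, giving peak height M/(n_e·A·√(4πDt)) = 0.638/(0.33 × 11.1 × 43.98) = 0.003960 kg/m³.
(x−vt)²/(4Dt) = (19.46)²/(4 × 1.71 × 90.0) = 0.6152; exp(−0.6152) = 0.5405.
C = 0.003960 × 0.5405 = 0.00214 kg/m³.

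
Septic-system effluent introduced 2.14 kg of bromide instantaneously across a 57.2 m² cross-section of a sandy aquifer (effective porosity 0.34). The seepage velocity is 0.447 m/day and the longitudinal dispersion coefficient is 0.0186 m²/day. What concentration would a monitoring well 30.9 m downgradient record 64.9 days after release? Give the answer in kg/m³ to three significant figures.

For an instantaneous plane source, C(x,t) = M/(n_e·A·√(4πDt)) · exp(−(x−vt)²/(4Dt)), with n_e·A the pore (flow) area.
Plume center vt = 0.447 × 64.9 = 29.0103 m, so the well at 30.9 m is 1.8897 m downgradient of the peak.
√(4πDt) = 3.895 m, giving peak height M/(n_e·A·√(4πDt)) = 2.14/(0.34 × 57.2 × 3.895) = 0.02825 kg/m³.
(x−vt)²/(4Dt) = (1.8897)²/(4 × 0.0186 × 64.9) = 0.7396; exp(−0.7396) = 0.4773.
C = 0.02825 × 0.4773 = 0.0135 kg/m³.

0.0135 kg/m³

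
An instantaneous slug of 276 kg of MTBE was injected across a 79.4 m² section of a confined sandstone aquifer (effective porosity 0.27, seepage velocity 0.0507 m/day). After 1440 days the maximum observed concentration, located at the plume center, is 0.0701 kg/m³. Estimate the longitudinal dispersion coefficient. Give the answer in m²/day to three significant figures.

At the plume center C_max = M/(n_e·A·√(4πDt)), so D = M²/(4πt·(n_e·A·C_max)²).
n_e·A·C_max = 0.27 × 79.4 × 0.0701 = 1.503 kg/m.
D = 276²/(4π × 1440 × 1.503²) = 1.86 m²/day.

1.86 m²/day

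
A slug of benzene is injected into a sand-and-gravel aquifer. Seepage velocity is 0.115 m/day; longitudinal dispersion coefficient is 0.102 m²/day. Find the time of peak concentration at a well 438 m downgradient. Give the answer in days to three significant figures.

3800 days

For the 1D instantaneous-source solution, setting ∂C/∂t = 0 at fixed x gives v²t² + 2Dt − x² = 0, so t = (√(D² + v²x²) − D)/v².
√(D² + v²x²) = √(0.102² + 0.115² × 438²) = 50.37; v² = 0.013225.
t = (50.37 − 0.102)/0.013225 = 3800 days (vs. the pure-advection estimate x/v = 3810 d).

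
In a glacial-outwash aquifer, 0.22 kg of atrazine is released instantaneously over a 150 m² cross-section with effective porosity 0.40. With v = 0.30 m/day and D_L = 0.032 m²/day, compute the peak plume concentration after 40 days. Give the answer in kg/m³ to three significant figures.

0.000914 kg/m³

The peak of an instantaneous 1D plume sits at x = vt; there the Gaussian factor is 1 and C_max = M/(n_e·A·√(4πDt)), where n_e·A is the pore area the mass is dissolved in.
√(4πDt) = √(4π × 0.032 × 40) = 4.011 m, so C_max = 0.22/(0.40 × 150 × 4.011) = 0.000914 kg/m³.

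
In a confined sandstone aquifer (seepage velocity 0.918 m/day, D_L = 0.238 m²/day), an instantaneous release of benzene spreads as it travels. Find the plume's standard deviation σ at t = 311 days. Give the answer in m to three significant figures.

Dispersive spreading gives a Gaussian with σ² = 2Dt; advection only shifts the center.
σ = √(2 × 0.238 × 311) = 12.2 m.

12.2 m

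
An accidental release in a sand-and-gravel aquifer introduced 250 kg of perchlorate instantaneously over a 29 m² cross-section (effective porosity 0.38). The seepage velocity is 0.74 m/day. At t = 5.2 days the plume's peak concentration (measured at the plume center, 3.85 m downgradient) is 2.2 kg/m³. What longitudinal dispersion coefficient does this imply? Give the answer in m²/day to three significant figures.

1.63 m²/day

At the plume center C_max = M/(n_e·A·√(4πDt)), so D = M²/(4πt·(n_e·A·C_max)²).
n_e·A·C_max = 0.38 × 29 × 2.2 = 24.24 kg/m.
D = 250²/(4π × 5.2 × 24.24²) = 1.63 m²/day.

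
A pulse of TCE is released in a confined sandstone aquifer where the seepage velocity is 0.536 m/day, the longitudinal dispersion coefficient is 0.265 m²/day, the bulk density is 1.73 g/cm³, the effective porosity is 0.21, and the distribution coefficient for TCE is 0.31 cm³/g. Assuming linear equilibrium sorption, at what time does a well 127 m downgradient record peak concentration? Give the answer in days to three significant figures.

839 days

Retardation factor R = 1 + ρ_b·K_d/n = 1 + 1.73 × 0.31/0.21 = 3.554.
Sorption retards both mechanisms: v_R = v/R = 0.1508 m/day, D_R = D/R = 0.07456 m²/day.
Peak time from v_R²t² + 2D_R t − x² = 0: t = (√(D_R² + v_R²x²) − D_R)/v_R².
√(D_R² + v_R²x²) = √(0.07456² + 0.1508² × 127²) = 19.15; v_R² = 0.02274.
t = (19.15 − 0.07456)/0.02274 = 839 days.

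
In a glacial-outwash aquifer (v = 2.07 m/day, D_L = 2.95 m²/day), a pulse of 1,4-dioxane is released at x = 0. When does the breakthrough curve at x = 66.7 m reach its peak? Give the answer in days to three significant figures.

31.5 days

For the 1D instantaneous-source solution, setting ∂C/∂t = 0 at fixed x gives v²t² + 2Dt − x² = 0, so t = (√(D² + v²x²) − D)/v².
√(D² + v²x²) = √(2.95² + 2.07² × 66.7²) = 138.1; v² = 4.2849.
t = (138.1 − 2.95)/4.2849 = 31.5 days (vs. the pure-advection estimate x/v = 32.2 d).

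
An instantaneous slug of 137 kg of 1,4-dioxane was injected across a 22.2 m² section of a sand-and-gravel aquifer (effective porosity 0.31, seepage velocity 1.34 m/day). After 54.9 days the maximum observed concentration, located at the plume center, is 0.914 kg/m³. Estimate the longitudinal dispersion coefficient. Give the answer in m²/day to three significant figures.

At the plume center C_max = M/(n_e·A·√(4πDt)), so D = M²/(4πt·(n_e·A·C_max)²).
n_e·A·C_max = 0.31 × 22.2 × 0.914 = 6.290 kg/m.
D = 137²/(4π × 54.9 × 6.290²) = 0.688 m²/day.

0.688 m²/day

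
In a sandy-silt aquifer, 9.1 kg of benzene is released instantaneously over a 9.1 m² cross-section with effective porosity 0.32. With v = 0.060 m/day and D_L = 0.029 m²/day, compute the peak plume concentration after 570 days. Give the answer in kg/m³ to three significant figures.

0.217 kg/m³

The peak of an instantaneous 1D plume sits at x = vt; there the Gaussian factor is 1 and C_max = M/(n_e·A·√(4πDt)), where n_e·A is the pore area the mass is dissolved in.
√(4πDt) = √(4π × 0.029 × 570) = 14.41 m, so C_max = 9.1/(0.32 × 9.1 × 14.41) = 0.217 kg/m³.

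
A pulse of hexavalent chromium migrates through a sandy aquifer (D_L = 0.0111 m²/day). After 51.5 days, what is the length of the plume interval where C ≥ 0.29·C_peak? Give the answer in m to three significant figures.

3.36 m

The plume is Gaussian with σ = √(2Dt) = √(2 × 0.0111 × 51.5) = 1.069 m.
C/C_peak = exp(−Δx²/(2σ²)) = 0.29 ⇒ Δx = σ·√(−2 ln 0.29) = 1.069 × 1.573 = 1.682 m.
Width = 2Δx = 3.36 m.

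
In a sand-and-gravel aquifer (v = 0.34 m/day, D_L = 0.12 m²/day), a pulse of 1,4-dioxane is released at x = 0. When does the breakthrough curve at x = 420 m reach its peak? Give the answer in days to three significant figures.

For the 1D instantaneous-source solution, setting ∂C/∂t = 0 at fixed x gives v²t² + 2Dt − x² = 0, so t = (√(D² + v²x²) − D)/v².
√(D² + v²x²) = √(0.12² + 0.34² × 420²) = 142.8; v² = 0.1156.
t = (142.8 − 0.12)/0.1156 = 1230 days (vs. the pure-advection estimate x/v = 1240 d).

1230 days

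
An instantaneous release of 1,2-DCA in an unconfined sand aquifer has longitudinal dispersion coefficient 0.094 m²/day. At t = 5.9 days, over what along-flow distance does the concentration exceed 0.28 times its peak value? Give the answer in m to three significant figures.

The plume is Gaussian with σ = √(2Dt) = √(2 × 0.094 × 5.9) = 1.053 m.
C/C_peak = exp(−Δx²/(2σ²)) = 0.28 ⇒ Δx = σ·√(−2 ln 0.28) = 1.053 × 1.596 = 1.681 m.
Width = 2Δx = 3.36 m.

3.36 m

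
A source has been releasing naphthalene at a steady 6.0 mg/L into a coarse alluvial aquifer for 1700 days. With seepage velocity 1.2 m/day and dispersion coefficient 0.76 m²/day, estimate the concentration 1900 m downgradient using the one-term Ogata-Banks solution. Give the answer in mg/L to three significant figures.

5.98 mg/L

For a continuous step input, C/C₀ ≈ ½·erfc((x−vt)/(2√(Dt))).
vt = 1.2 × 1700 = 2040 m and 2√(Dt) = 2√(0.76 × 1700) = 71.89 m.
Argument (x−vt)/(2√(Dt)) = (1900 − 2040)/71.89 = -1.947; ½·erfc(-1.947) = 0.9971.
C = 6.0 × 0.9971 = 5.98 mg/L.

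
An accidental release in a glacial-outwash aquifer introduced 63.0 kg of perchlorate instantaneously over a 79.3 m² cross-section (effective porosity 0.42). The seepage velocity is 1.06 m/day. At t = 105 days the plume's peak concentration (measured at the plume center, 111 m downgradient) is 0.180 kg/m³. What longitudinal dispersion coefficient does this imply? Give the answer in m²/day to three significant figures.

0.0837 m²/day

At the plume center C_max = M/(n_e·A·√(4πDt)), so D = M²/(4πt·(n_e·A·C_max)²).
n_e·A·C_max = 0.42 × 79.3 × 0.180 = 5.995 kg/m.
D = 63.0²/(4π × 105 × 5.995²) = 0.0837 m²/day.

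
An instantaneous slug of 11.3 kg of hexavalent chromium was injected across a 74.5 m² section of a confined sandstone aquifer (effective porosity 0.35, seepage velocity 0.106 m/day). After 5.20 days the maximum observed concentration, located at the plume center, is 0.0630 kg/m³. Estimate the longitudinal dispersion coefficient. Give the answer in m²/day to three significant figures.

0.724 m²/day

At the plume center C_max = M/(n_e·A·√(4πDt)), so D = M²/(4πt·(n_e·A·C_max)²).
n_e·A·C_max = 0.35 × 74.5 × 0.0630 = 1.643 kg/m.
D = 11.3²/(4π × 5.20 × 1.643²) = 0.724 m²/day.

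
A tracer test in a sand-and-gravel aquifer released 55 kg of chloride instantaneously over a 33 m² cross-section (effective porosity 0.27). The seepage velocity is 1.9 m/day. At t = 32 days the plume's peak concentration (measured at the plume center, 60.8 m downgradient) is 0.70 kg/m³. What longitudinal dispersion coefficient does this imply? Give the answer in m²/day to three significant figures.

0.193 m²/day

At the plume center C_max = M/(n_e·A·√(4πDt)), so D = M²/(4πt·(n_e·A·C_max)²).
n_e·A·C_max = 0.27 × 33 × 0.70 = 6.237 kg/m.
D = 55²/(4π × 32 × 6.237²) = 0.193 m²/day.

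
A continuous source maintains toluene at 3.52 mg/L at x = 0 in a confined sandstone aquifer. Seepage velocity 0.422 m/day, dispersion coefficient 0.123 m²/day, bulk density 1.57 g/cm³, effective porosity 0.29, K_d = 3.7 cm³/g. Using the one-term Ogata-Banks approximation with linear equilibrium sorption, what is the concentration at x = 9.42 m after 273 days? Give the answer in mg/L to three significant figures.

0.0482 mg/L

Retardation factor R = 1 + ρ_b·K_d/n = 1 + 1.57 × 3.7/0.29 = 21.03.
Sorption retards both mechanisms: v_R = v/R = 0.02007 m/day, D_R = D/R = 0.005849 m²/day.
v_R·t = 0.02007 × 273 = 5.47911 m; 2√(D_R t) = 2.527 m; argument = (9.42 − 5.47911)/2.527 = 1.560.
C = C₀ × ½·erfc(1.560) = 3.52 × 0.01369 = 0.0482 mg/L.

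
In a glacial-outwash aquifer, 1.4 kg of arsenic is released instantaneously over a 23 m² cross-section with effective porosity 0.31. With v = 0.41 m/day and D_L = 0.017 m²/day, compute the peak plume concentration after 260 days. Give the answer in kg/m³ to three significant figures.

The peak of an instantaneous 1D plume sits at x = vt; there the Gaussian factor is 1 and C_max = M/(n_e·A·√(4πDt)), where n_e·A is the pore area the mass is dissolved in.
√(4πDt) = √(4π × 0.017 × 260) = 7.453 m, so C_max = 1.4/(0.31 × 23 × 7.453) = 0.0263 kg/m³.

0.0263 kg/m³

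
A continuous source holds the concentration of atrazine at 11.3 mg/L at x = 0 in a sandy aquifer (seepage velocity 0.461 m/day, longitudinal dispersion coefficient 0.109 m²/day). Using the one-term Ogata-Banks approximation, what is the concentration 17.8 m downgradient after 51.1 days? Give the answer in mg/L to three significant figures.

10.8 mg/L

For a continuous step input, C/C₀ ≈ ½·erfc((x−vt)/(2√(Dt))).
vt = 0.461 × 51.1 = 23.5571 m and 2√(Dt) = 2√(0.109 × 51.1) = 4.720 m.
Argument (x−vt)/(2√(Dt)) = (17.8 − 23.5571)/4.720 = -1.220; ½·erfc(-1.220) = 0.9578.
C = 11.3 × 0.9578 = 10.8 mg/L.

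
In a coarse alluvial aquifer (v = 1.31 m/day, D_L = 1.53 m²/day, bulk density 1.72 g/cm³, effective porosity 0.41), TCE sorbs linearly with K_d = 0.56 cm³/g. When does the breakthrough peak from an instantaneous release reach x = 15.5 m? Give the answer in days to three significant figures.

36.8 days

Retardation factor R = 1 + ρ_b·K_d/n = 1 + 1.72 × 0.56/0.41 = 3.349.
Sorption retards both mechanisms: v_R = v/R = 0.3912 m/day, D_R = D/R = 0.4569 m²/day.
Peak time from v_R²t² + 2D_R t − x² = 0: t = (√(D_R² + v_R²x²) − D_R)/v_R².
√(D_R² + v_R²x²) = √(0.4569² + 0.3912² × 15.5²) = 6.081; v_R² = 0.1530.
t = (6.081 − 0.4569)/0.1530 = 36.8 days.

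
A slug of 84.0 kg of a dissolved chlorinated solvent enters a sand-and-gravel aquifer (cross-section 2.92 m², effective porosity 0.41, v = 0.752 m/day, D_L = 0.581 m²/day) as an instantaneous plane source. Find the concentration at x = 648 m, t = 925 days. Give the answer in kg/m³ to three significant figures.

For an instantaneous plane source, C(x,t) = M/(n_e·A·√(4πDt)) · exp(−(x−vt)²/(4Dt)), with n_e·A the pore (flow) area.
Plume center vt = 0.752 × 925 = 695.6 m, so the well at 648 m is 47.6 m upgradient of the peak.
√(4πDt) = 82.18 m, giving peak height M/(n_e·A·√(4πDt)) = 84.0/(0.41 × 2.92 × 82.18) = 0.8538 kg/m³.
(x−vt)²/(4Dt) = (-47.6)²/(4 × 0.581 × 925) = 1.054; exp(−1.054) = 0.3485.
C = 0.8538 × 0.3485 = 0.298 kg/m³.

0.298 kg/m³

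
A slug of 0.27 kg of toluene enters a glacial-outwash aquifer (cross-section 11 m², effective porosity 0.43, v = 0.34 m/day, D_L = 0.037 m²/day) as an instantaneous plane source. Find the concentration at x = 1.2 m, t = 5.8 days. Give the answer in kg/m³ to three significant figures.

For an instantaneous plane source, C(x,t) = M/(n_e·A·√(4πDt)) · exp(−(x−vt)²/(4Dt)), with n_e·A the pore (flow) area.
Plume center vt = 0.34 × 5.8 = 1.972 m, so the well at 1.2 m is 0.772 m upgradient of the peak.
√(4πDt) = 1.642 m, giving peak height M/(n_e·A·√(4πDt)) = 0.27/(0.43 × 11 × 1.642) = 0.03476 kg/m³.
(x−vt)²/(4Dt) = (-0.772)²/(4 × 0.037 × 5.8) = 0.6943; exp(−0.6943) = 0.4994.
C = 0.03476 × 0.4994 = 0.0174 kg/m³.

0.0174 kg/m³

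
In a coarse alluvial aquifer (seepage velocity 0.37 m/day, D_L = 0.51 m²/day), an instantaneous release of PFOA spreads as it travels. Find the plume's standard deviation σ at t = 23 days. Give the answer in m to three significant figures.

Dispersive spreading gives a Gaussian with σ² = 2Dt; advection only shifts the center.
σ = √(2 × 0.51 × 23) = 4.84 m.

4.84 m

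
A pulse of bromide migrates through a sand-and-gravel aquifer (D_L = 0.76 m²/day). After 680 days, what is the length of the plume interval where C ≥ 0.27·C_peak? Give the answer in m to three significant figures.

The plume is Gaussian with σ = √(2Dt) = √(2 × 0.76 × 680) = 32.15 m.
C/C_peak = exp(−Δx²/(2σ²)) = 0.27 ⇒ Δx = σ·√(−2 ln 0.27) = 32.15 × 1.618 = 52.02 m.
Width = 2Δx = 104 m.

104 m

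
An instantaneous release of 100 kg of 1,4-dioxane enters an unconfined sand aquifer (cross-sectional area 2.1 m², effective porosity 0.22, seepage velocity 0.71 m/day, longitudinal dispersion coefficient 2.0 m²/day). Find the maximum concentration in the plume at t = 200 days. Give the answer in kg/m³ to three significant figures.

3.05 kg/m³

The peak of an instantaneous 1D plume sits at x = vt; there the Gaussian factor is 1 and C_max = M/(n_e·A·√(4πDt)), where n_e·A is the pore area the mass is dissolved in.
√(4πDt) = √(4π × 2.0 × 200) = 70.90 m, so C_max = 100/(0.22 × 2.1 × 70.90) = 3.05 kg/m³.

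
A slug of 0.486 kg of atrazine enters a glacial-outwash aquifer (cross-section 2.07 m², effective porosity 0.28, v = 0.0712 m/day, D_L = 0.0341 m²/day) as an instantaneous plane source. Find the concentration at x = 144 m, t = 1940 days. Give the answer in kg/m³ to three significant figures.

0.0255 kg/m³

For an instantaneous plane source, C(x,t) = M/(n_e·A·√(4πDt)) · exp(−(x−vt)²/(4Dt)), with n_e·A the pore (flow) area.
Plume center vt = 0.0712 × 1940 = 138.128 m, so the well at 144 m is 5.872 m downgradient of the peak.
√(4πDt) = 28.83 m, giving peak height M/(n_e·A·√(4πDt)) = 0.486/(0.28 × 2.07 × 28.83) = 0.02908 kg/m³.
(x−vt)²/(4Dt) = (5.872)²/(4 × 0.0341 × 1940) = 0.1303; exp(−0.1303) = 0.8778.
C = 0.02908 × 0.8778 = 0.0255 kg/m³.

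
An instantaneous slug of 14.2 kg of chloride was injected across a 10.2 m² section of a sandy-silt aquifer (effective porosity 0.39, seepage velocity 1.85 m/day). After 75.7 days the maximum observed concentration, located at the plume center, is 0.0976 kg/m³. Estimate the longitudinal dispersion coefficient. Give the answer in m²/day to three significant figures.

1.41 m²/day

At the plume center C_max = M/(n_e·A·√(4πDt)), so D = M²/(4πt·(n_e·A·C_max)²).
n_e·A·C_max = 0.39 × 10.2 × 0.0976 = 0.3883 kg/m.
D = 14.2²/(4π × 75.7 × 0.3883²) = 1.41 m²/day.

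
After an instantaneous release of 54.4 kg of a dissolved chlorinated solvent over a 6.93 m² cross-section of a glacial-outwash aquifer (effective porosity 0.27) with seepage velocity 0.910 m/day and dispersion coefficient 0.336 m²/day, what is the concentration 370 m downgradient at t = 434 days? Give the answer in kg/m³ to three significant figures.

0.234 kg/m³

For an instantaneous plane source, C(x,t) = M/(n_e·A·√(4πDt)) · exp(−(x−vt)²/(4Dt)), with n_e·A the pore (flow) area.
Plume center vt = 0.910 × 434 = 394.94 m, so the well at 370 m is 24.94 m upgradient of the peak.
√(4πDt) = 42.81 m, giving peak height M/(n_e·A·√(4πDt)) = 54.4/(0.27 × 6.93 × 42.81) = 0.6791 kg/m³.
(x−vt)²/(4Dt) = (-24.94)²/(4 × 0.336 × 434) = 1.066; exp(−1.066) = 0.3444.
C = 0.6791 × 0.3444 = 0.234 kg/m³.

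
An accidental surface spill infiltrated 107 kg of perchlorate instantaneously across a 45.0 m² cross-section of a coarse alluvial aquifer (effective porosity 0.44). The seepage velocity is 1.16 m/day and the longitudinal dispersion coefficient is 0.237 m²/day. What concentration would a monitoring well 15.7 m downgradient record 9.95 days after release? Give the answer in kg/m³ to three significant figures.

For an instantaneous plane source, C(x,t) = M/(n_e·A·√(4πDt)) · exp(−(x−vt)²/(4Dt)), with n_e·A the pore (flow) area.
Plume center vt = 1.16 × 9.95 = 11.542 m, so the well at 15.7 m is 4.158 m downgradient of the peak.
√(4πDt) = 5.444 m, giving peak height M/(n_e·A·√(4πDt)) = 107/(0.44 × 45.0 × 5.444) = 0.9927 kg/m³.
(x−vt)²/(4Dt) = (4.158)²/(4 × 0.237 × 9.95) = 1.833; exp(−1.833) = 0.1599.
C = 0.9927 × 0.1599 = 0.159 kg/m³.

0.159 kg/m³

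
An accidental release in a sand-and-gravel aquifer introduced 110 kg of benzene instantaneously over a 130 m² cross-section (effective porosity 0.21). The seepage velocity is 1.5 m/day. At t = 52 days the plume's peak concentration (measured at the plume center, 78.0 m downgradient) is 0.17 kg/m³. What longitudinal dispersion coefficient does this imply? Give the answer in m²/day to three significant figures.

0.860 m²/day

At the plume center C_max = M/(n_e·A·√(4πDt)), so D = M²/(4πt·(n_e·A·C_max)²).
n_e·A·C_max = 0.21 × 130 × 0.17 = 4.641 kg/m.
D = 110²/(4π × 52 × 4.641²) = 0.860 m²/day.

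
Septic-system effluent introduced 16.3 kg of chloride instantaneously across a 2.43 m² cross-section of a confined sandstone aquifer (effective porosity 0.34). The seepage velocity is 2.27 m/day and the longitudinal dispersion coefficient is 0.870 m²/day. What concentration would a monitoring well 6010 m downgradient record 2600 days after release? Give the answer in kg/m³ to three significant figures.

For an instantaneous plane source, C(x,t) = M/(n_e·A·√(4πDt)) · exp(−(x−vt)²/(4Dt)), with n_e·A the pore (flow) area.
Plume center vt = 2.27 × 2600 = 5902 m, so the well at 6010 m is 108 m downgradient of the peak.
√(4πDt) = 168.6 m, giving peak height M/(n_e·A·√(4πDt)) = 16.3/(0.34 × 2.43 × 168.6) = 0.1170 kg/m³.
(x−vt)²/(4Dt) = (108)²/(4 × 0.870 × 2600) = 1.289; exp(−1.289) = 0.2755.
C = 0.1170 × 0.2755 = 0.0322 kg/m³.

0.0322 kg/m³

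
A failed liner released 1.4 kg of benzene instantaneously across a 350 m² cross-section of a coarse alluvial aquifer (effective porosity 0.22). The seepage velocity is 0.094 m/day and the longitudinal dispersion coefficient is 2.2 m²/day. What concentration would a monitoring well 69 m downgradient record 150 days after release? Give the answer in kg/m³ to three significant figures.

2.88e-05 kg/m³

For an instantaneous plane source, C(x,t) = M/(n_e·A·√(4πDt)) · exp(−(x−vt)²/(4Dt)), with n_e·A the pore (flow) area.
Plume center vt = 0.094 × 150 = 14.1 m, so the well at 69 m is 54.9 m downgradient of the peak.
√(4πDt) = 64.40 m, giving peak height M/(n_e·A·√(4πDt)) = 1.4/(0.22 × 350 × 64.40) = 0.0002823 kg/m³.
(x−vt)²/(4Dt) = (54.9)²/(4 × 2.2 × 150) = 2.283; exp(−2.283) = 0.1020.
C = 0.0002823 × 0.1020 = 2.88e-05 kg/m³.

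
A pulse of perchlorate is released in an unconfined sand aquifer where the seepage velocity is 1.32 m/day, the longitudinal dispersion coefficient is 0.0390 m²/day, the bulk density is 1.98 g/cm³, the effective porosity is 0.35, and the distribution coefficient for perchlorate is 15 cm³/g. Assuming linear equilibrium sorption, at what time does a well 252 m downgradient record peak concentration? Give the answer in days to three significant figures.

16400 days

Retardation factor R = 1 + ρ_b·K_d/n = 1 + 1.98 × 15/0.35 = 85.86.
Sorption retards both mechanisms: v_R = v/R = 0.01537 m/day, D_R = D/R = 0.0004542 m²/day.
Peak time from v_R²t² + 2D_R t − x² = 0: t = (√(D_R² + v_R²x²) − D_R)/v_R².
√(D_R² + v_R²x²) = √(0.0004542² + 0.01537² × 252²) = 3.873; v_R² = 0.0002362.
t = (3.873 − 0.0004542)/0.0002362 = 16400 days.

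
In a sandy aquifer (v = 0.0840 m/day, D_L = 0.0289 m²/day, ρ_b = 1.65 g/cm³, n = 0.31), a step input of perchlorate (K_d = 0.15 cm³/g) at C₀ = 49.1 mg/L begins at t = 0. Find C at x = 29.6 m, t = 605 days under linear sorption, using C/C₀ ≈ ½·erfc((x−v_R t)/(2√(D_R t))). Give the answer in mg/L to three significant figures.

Retardation factor R = 1 + ρ_b·K_d/n = 1 + 1.65 × 0.15/0.31 = 1.798.
Sorption retards both mechanisms: v_R = v/R = 0.04672 m/day, D_R = D/R = 0.01607 m²/day.
v_R·t = 0.04672 × 605 = 28.2656 m; 2√(D_R t) = 6.236 m; argument = (29.6 − 28.2656)/6.236 = 0.2140.
C = C₀ × ½·erfc(0.2140) = 49.1 × 0.3811 = 18.7 mg/L.

18.7 mg/L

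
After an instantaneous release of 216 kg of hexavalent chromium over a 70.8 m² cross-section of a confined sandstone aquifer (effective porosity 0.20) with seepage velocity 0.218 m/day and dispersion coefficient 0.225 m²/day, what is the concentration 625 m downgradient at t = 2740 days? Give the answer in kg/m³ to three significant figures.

For an instantaneous plane source, C(x,t) = M/(n_e·A·√(4πDt)) · exp(−(x−vt)²/(4Dt)), with n_e·A the pore (flow) area.
Plume center vt = 0.218 × 2740 = 597.32 m, so the well at 625 m is 27.68 m downgradient of the peak.
√(4πDt) = 88.02 m, giving peak height M/(n_e·A·√(4πDt)) = 216/(0.20 × 70.8 × 88.02) = 0.1733 kg/m³.
(x−vt)²/(4Dt) = (27.68)²/(4 × 0.225 × 2740) = 0.3107; exp(−0.3107) = 0.7329.
C = 0.1733 × 0.7329 = 0.127 kg/m³.

0.127 kg/m³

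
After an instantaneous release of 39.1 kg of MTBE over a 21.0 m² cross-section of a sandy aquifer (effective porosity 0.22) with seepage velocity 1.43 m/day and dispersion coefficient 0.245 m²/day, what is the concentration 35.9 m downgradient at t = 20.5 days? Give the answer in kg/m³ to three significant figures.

0.123 kg/m³

For an instantaneous plane source, C(x,t) = M/(n_e·A·√(4πDt)) · exp(−(x−vt)²/(4Dt)), with n_e·A the pore (flow) area.
Plume center vt = 1.43 × 20.5 = 29.315 m, so the well at 35.9 m is 6.585 m downgradient of the peak.
√(4πDt) = 7.944 m, giving peak height M/(n_e·A·√(4πDt)) = 39.1/(0.22 × 21.0 × 7.944) = 1.065 kg/m³.
(x−vt)²/(4Dt) = (6.585)²/(4 × 0.245 × 20.5) = 2.158; exp(−2.158) = 0.1156.
C = 1.065 × 0.1156 = 0.123 kg/m³.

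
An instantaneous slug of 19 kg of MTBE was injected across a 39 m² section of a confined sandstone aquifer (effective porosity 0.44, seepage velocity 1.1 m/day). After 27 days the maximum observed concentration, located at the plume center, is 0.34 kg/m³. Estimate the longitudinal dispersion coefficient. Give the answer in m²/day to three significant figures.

0.0313 m²/day

At the plume center C_max = M/(n_e·A·√(4πDt)), so D = M²/(4πt·(n_e·A·C_max)²).
n_e·A·C_max = 0.44 × 39 × 0.34 = 5.834 kg/m.
D = 19²/(4π × 27 × 5.834²) = 0.0313 m²/day.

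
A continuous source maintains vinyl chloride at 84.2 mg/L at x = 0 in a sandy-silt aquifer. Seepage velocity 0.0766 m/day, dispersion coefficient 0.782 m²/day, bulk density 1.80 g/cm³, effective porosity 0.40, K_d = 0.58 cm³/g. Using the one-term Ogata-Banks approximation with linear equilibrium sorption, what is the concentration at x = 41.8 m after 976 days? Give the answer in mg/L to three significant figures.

12.8 mg/L

Retardation factor R = 1 + ρ_b·K_d/n = 1 + 1.80 × 0.58/0.40 = 3.610.
Sorption retards both mechanisms: v_R = v/R = 0.02122 m/day, D_R = D/R = 0.2166 m²/day.
v_R·t = 0.02122 × 976 = 20.71072 m; 2√(D_R t) = 29.08 m; argument = (41.8 − 20.71072)/29.08 = 0.7252.
C = C₀ × ½·erfc(0.7252) = 84.2 × 0.1525 = 12.8 mg/L.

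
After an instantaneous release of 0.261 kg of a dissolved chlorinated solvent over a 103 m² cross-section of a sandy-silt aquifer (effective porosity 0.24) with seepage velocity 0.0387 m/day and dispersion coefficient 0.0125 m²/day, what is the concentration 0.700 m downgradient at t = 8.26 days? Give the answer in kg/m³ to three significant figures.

For an instantaneous plane source, C(x,t) = M/(n_e·A·√(4πDt)) · exp(−(x−vt)²/(4Dt)), with n_e·A the pore (flow) area.
Plume center vt = 0.0387 × 8.26 = 0.319662 m, so the well at 0.700 m is 0.380338 m downgradient of the peak.
√(4πDt) = 1.139 m, giving peak height M/(n_e·A·√(4πDt)) = 0.261/(0.24 × 103 × 1.139) = 0.009270 kg/m³.
(x−vt)²/(4Dt) = (0.380338)²/(4 × 0.0125 × 8.26) = 0.3503; exp(−0.3503) = 0.7045.
C = 0.009270 × 0.7045 = 0.00653 kg/m³.

0.00653 kg/m³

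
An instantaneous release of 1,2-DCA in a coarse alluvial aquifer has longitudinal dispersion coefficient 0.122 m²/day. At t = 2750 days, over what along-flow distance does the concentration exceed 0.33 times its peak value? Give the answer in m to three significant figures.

77.1 m

The plume is Gaussian with σ = √(2Dt) = √(2 × 0.122 × 2750) = 25.90 m.
C/C_peak = exp(−Δx²/(2σ²)) = 0.33 ⇒ Δx = σ·√(−2 ln 0.33) = 25.90 × 1.489 = 38.57 m.
Width = 2Δx = 77.1 m.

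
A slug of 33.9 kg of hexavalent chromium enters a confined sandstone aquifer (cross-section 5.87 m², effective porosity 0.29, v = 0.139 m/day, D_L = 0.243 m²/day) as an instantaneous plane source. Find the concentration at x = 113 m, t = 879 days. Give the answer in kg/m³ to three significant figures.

0.348 kg/m³

For an instantaneous plane source, C(x,t) = M/(n_e·A·√(4πDt)) · exp(−(x−vt)²/(4Dt)), with n_e·A the pore (flow) area.
Plume center vt = 0.139 × 879 = 122.181 m, so the well at 113 m is 9.181 m upgradient of the peak.
√(4πDt) = 51.81 m, giving peak height M/(n_e·A·√(4πDt)) = 33.9/(0.29 × 5.87 × 51.81) = 0.3844 kg/m³.
(x−vt)²/(4Dt) = (-9.181)²/(4 × 0.243 × 879) = 0.09866; exp(−0.09866) = 0.9061.
C = 0.3844 × 0.9061 = 0.348 kg/m³.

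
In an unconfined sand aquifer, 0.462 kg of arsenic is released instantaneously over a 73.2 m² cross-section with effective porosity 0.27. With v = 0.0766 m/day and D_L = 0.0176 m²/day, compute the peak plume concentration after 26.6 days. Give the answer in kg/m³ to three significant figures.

0.00964 kg/m³

The peak of an instantaneous 1D plume sits at x = vt; there the Gaussian factor is 1 and C_max = M/(n_e·A·√(4πDt)), where n_e·A is the pore area the mass is dissolved in.
√(4πDt) = √(4π × 0.0176 × 26.6) = 2.426 m, so C_max = 0.462/(0.27 × 73.2 × 2.426) = 0.00964 kg/m³.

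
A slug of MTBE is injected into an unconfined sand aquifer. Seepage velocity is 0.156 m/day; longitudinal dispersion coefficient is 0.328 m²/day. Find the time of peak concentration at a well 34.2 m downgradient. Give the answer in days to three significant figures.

206 days

For the 1D instantaneous-source solution, setting ∂C/∂t = 0 at fixed x gives v²t² + 2Dt − x² = 0, so t = (√(D² + v²x²) − D)/v².
√(D² + v²x²) = √(0.328² + 0.156² × 34.2²) = 5.345; v² = 0.024336.
t = (5.345 − 0.328)/0.024336 = 206 days (vs. the pure-advection estimate x/v = 219 d).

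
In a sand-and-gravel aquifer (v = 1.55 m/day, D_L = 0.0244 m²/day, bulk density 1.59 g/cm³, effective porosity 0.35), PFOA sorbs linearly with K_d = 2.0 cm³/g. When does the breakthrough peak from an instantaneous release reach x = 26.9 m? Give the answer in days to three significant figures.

175 days

Retardation factor R = 1 + ρ_b·K_d/n = 1 + 1.59 × 2.0/0.35 = 10.09.
Sorption retards both mechanisms: v_R = v/R = 0.1536 m/day, D_R = D/R = 0.002418 m²/day.
Peak time from v_R²t² + 2D_R t − x² = 0: t = (√(D_R² + v_R²x²) − D_R)/v_R².
√(D_R² + v_R²x²) = √(0.002418² + 0.1536² × 26.9²) = 4.132; v_R² = 0.02359.
t = (4.132 − 0.002418)/0.02359 = 175 days.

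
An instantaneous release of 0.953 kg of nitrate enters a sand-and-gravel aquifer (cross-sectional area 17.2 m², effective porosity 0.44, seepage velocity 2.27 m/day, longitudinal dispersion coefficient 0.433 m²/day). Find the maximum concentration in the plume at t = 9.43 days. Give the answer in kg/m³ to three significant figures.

0.0176 kg/m³

The peak of an instantaneous 1D plume sits at x = vt; there the Gaussian factor is 1 and C_max = M/(n_e·A·√(4πDt)), where n_e·A is the pore area the mass is dissolved in.
√(4πDt) = √(4π × 0.433 × 9.43) = 7.163 m, so C_max = 0.953/(0.44 × 17.2 × 7.163) = 0.0176 kg/m³.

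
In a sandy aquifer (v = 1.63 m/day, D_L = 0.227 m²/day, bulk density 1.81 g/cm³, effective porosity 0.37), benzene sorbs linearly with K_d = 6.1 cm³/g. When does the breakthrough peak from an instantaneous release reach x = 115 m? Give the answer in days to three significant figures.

Retardation factor R = 1 + ρ_b·K_d/n = 1 + 1.81 × 6.1/0.37 = 30.84.
Sorption retards both mechanisms: v_R = v/R = 0.05285 m/day, D_R = D/R = 0.007361 m²/day.
Peak time from v_R²t² + 2D_R t − x² = 0: t = (√(D_R² + v_R²x²) − D_R)/v_R².
√(D_R² + v_R²x²) = √(0.007361² + 0.05285² × 115²) = 6.078; v_R² = 0.002793.
t = (6.078 − 0.007361)/0.002793 = 2170 days.

2170 days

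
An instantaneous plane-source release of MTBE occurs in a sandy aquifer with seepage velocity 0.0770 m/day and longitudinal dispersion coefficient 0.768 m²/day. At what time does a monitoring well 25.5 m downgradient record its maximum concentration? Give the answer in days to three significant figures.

226 days

For the 1D instantaneous-source solution, setting ∂C/∂t = 0 at fixed x gives v²t² + 2Dt − x² = 0, so t = (√(D² + v²x²) − D)/v².
√(D² + v²x²) = √(0.768² + 0.0770² × 25.5²) = 2.108; v² = 0.005929.
t = (2.108 − 0.768)/0.005929 = 226 days (vs. the pure-advection estimate x/v = 331 d).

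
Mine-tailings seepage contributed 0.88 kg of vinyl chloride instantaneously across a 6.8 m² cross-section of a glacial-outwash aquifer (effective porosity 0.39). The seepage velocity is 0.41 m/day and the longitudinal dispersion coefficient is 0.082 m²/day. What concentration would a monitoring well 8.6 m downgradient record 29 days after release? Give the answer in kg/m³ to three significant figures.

0.0195 kg/m³

For an instantaneous plane source, C(x,t) = M/(n_e·A·√(4πDt)) · exp(−(x−vt)²/(4Dt)), with n_e·A the pore (flow) area.
Plume center vt = 0.41 × 29 = 11.89 m, so the well at 8.6 m is 3.29 m upgradient of the peak.
√(4πDt) = 5.467 m, giving peak height M/(n_e·A·√(4πDt)) = 0.88/(0.39 × 6.8 × 5.467) = 0.06070 kg/m³.
(x−vt)²/(4Dt) = (-3.29)²/(4 × 0.082 × 29) = 1.138; exp(−1.138) = 0.3205.
C = 0.06070 × 0.3205 = 0.0195 kg/m³.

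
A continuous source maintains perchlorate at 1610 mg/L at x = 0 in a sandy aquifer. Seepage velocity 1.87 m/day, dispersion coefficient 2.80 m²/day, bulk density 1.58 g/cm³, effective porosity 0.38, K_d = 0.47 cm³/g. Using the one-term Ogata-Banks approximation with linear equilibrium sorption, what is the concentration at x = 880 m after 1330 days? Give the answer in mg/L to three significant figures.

Retardation factor R = 1 + ρ_b·K_d/n = 1 + 1.58 × 0.47/0.38 = 2.954.
Sorption retards both mechanisms: v_R = v/R = 0.6330 m/day, D_R = D/R = 0.9479 m²/day.
v_R·t = 0.6330 × 1330 = 841.89 m; 2√(D_R t) = 71.01 m; argument = (880 − 841.89)/71.01 = 0.5367.
C = C₀ × ½·erfc(0.5367) = 1610 × 0.2239 = 360 mg/L.

360 mg/L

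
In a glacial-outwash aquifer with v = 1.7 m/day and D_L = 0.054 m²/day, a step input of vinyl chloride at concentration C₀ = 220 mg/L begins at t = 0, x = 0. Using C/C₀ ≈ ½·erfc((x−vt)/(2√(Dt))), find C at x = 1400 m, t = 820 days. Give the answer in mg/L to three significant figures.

57.6 mg/L

For a continuous step input, C/C₀ ≈ ½·erfc((x−vt)/(2√(Dt))).
vt = 1.7 × 820 = 1394 m and 2√(Dt) = 2√(0.054 × 820) = 13.31 m.
Argument (x−vt)/(2√(Dt)) = (1400 − 1394)/13.31 = 0.4508; ½·erfc(0.4508) = 0.2619.
C = 220 × 0.2619 = 57.6 mg/L.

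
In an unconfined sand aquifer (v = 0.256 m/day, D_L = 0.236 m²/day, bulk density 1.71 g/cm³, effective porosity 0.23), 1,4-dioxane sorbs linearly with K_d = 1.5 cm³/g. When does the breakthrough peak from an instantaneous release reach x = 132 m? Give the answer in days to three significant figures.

6220 days

Retardation factor R = 1 + ρ_b·K_d/n = 1 + 1.71 × 1.5/0.23 = 12.15.
Sorption retards both mechanisms: v_R = v/R = 0.02107 m/day, D_R = D/R = 0.01942 m²/day.
Peak time from v_R²t² + 2D_R t − x² = 0: t = (√(D_R² + v_R²x²) − D_R)/v_R².
√(D_R² + v_R²x²) = √(0.01942² + 0.02107² × 132²) = 2.781; v_R² = 0.0004439.
t = (2.781 − 0.01942)/0.0004439 = 6220 days.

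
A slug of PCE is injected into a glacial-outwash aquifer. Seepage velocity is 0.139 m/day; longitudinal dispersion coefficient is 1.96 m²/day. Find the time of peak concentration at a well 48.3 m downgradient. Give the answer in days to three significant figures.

261 days

For the 1D instantaneous-source solution, setting ∂C/∂t = 0 at fixed x gives v²t² + 2Dt − x² = 0, so t = (√(D² + v²x²) − D)/v².
√(D² + v²x²) = √(1.96² + 0.139² × 48.3²) = 6.994; v² = 0.019321.
t = (6.994 − 1.96)/0.019321 = 261 days (vs. the pure-advection estimate x/v = 347 d).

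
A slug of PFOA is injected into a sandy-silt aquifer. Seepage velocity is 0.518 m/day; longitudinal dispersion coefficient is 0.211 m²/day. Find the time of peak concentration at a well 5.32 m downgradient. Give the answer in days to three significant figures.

For the 1D instantaneous-source solution, setting ∂C/∂t = 0 at fixed x gives v²t² + 2Dt − x² = 0, so t = (√(D² + v²x²) − D)/v².
√(D² + v²x²) = √(0.211² + 0.518² × 5.32²) = 2.764; v² = 0.268324.
t = (2.764 − 0.211)/0.268324 = 9.51 days (vs. the pure-advection estimate x/v = 10.3 d).

9.51 days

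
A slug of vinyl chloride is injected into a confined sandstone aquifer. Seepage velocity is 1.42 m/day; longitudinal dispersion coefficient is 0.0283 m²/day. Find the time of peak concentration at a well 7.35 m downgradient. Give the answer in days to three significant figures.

For the 1D instantaneous-source solution, setting ∂C/∂t = 0 at fixed x gives v²t² + 2Dt − x² = 0, so t = (√(D² + v²x²) − D)/v².
√(D² + v²x²) = √(0.0283² + 1.42² × 7.35²) = 10.44; v² = 2.0164.
t = (10.44 − 0.0283)/2.0164 = 5.16 days (vs. the pure-advection estimate x/v = 5.18 d).

5.16 days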